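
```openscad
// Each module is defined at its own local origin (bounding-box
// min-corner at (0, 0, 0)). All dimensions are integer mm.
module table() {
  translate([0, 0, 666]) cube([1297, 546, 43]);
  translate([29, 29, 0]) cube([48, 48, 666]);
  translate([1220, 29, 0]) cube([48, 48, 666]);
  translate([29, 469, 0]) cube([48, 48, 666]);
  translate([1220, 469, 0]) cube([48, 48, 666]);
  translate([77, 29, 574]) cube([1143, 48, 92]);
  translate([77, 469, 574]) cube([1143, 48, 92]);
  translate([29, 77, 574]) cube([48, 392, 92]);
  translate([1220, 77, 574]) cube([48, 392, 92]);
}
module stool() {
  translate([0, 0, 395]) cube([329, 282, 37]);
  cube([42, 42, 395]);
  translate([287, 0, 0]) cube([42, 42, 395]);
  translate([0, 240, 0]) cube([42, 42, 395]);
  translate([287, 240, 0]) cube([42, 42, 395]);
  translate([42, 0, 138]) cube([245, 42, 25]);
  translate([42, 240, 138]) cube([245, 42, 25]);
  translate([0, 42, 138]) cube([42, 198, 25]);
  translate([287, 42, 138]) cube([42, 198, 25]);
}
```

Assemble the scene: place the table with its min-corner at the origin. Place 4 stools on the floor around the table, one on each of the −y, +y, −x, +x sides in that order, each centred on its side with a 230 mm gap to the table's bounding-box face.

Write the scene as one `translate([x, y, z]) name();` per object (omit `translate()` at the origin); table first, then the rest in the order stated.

table();
translate([484, -512, 0]) stool();
translate([484, 776, 0]) stool();
translate([-559, 132, 0]) stool();
translate([1527, 132, 0]) stool();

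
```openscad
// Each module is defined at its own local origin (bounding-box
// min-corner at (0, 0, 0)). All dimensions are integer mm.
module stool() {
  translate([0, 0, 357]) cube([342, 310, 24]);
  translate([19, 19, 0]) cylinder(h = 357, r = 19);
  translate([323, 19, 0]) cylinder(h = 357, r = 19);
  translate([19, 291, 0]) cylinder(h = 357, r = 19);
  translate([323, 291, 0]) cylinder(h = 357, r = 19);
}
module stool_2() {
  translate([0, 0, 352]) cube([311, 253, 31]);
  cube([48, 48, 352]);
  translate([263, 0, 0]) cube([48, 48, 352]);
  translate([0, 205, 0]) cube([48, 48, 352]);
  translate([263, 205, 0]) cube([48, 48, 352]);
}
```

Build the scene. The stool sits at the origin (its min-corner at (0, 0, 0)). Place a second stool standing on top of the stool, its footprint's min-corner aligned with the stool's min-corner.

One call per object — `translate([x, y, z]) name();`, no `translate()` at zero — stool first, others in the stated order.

stool();
translate([0, 0, 381]) stool_2();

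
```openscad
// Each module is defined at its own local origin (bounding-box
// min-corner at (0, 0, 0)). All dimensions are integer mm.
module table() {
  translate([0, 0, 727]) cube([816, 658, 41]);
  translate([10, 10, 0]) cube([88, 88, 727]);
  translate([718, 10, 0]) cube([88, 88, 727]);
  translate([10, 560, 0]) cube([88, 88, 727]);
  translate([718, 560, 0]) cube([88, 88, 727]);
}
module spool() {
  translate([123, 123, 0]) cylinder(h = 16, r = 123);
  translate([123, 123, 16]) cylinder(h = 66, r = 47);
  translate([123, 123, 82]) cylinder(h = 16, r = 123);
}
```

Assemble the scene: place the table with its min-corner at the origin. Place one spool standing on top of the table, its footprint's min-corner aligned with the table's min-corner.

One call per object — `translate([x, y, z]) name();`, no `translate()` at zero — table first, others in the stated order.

table();
translate([0, 0, 768]) spool();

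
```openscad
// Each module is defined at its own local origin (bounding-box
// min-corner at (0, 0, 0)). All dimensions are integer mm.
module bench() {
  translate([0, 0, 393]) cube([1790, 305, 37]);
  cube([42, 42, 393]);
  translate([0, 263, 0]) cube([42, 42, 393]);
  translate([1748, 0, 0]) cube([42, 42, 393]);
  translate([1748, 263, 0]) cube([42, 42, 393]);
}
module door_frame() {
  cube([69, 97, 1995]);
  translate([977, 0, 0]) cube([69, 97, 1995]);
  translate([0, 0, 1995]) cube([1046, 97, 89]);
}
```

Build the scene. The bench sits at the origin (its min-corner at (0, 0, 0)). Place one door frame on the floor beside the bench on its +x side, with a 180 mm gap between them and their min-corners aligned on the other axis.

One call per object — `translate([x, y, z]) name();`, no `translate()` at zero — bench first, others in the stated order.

bench();
translate([1970, 0, 0]) door_frame();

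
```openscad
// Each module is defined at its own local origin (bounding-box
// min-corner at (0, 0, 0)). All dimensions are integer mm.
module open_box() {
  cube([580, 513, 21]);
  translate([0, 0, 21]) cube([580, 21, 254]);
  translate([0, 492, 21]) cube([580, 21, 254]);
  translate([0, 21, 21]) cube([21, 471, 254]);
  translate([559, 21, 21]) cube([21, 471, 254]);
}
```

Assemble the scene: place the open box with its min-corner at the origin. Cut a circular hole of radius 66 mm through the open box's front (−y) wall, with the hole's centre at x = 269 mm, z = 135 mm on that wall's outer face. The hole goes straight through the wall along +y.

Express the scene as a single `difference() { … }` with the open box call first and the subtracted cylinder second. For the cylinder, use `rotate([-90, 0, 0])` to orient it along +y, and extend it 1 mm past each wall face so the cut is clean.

difference() {
  open_box();
  translate([269, -1, 135]) rotate([-90, 0, 0]) cylinder(h = 23, r = 66);
}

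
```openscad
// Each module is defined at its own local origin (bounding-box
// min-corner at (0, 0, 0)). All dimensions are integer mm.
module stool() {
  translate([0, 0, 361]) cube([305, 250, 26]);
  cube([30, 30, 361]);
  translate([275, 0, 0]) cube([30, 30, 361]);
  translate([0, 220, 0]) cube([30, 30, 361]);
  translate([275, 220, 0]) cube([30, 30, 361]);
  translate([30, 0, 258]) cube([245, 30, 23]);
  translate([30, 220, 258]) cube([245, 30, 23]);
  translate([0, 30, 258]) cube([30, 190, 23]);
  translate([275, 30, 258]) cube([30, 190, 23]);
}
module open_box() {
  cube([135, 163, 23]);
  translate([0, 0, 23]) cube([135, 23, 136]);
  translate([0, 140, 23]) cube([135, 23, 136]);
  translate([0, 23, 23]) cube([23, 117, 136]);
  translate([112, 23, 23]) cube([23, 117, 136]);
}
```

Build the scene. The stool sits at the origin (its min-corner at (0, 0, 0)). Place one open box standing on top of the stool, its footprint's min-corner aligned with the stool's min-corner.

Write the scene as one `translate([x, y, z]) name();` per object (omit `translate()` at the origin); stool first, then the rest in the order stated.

stool();
translate([0, 0, 387]) open_box();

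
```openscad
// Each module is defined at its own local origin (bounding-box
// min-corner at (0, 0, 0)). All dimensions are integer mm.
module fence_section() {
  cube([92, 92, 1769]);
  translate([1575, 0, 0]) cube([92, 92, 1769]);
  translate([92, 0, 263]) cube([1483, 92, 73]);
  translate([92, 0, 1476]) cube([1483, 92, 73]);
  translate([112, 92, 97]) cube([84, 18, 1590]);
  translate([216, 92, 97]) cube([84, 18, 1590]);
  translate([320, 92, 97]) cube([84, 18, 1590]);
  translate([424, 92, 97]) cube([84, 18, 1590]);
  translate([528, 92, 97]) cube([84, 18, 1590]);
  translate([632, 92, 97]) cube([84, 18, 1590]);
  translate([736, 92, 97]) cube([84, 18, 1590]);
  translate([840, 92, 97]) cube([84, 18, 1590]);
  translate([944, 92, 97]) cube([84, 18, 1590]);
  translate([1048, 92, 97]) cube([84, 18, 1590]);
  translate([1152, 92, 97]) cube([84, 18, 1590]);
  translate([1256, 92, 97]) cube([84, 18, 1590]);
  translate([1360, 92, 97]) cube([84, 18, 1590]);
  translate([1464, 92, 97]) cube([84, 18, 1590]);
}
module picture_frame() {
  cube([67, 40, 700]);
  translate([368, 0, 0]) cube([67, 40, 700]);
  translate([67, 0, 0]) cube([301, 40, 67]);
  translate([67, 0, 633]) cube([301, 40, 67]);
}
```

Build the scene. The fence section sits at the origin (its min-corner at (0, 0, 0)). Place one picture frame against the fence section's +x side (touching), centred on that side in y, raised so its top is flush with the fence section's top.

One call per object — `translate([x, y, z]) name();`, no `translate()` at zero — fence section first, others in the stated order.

fence_section();
translate([1667, 35, 1069]) picture_frame();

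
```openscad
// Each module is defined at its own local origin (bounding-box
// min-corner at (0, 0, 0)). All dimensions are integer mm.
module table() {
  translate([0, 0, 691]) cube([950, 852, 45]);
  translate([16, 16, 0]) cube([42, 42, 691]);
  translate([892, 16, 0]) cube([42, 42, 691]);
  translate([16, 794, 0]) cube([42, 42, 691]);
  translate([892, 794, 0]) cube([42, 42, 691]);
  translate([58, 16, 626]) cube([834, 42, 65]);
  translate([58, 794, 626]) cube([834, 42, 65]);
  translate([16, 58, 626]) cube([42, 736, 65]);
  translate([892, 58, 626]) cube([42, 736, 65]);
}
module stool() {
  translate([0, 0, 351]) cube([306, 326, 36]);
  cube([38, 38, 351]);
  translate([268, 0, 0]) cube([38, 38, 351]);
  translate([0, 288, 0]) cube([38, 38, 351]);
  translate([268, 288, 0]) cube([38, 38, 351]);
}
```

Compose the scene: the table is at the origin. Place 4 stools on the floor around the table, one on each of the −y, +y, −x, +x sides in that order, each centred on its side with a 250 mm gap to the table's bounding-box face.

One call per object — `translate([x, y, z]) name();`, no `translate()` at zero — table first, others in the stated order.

table();
translate([322, -576, 0]) stool();
translate([322, 1102, 0]) stool();
translate([-556, 263, 0]) stool();
translate([1200, 263, 0]) stool();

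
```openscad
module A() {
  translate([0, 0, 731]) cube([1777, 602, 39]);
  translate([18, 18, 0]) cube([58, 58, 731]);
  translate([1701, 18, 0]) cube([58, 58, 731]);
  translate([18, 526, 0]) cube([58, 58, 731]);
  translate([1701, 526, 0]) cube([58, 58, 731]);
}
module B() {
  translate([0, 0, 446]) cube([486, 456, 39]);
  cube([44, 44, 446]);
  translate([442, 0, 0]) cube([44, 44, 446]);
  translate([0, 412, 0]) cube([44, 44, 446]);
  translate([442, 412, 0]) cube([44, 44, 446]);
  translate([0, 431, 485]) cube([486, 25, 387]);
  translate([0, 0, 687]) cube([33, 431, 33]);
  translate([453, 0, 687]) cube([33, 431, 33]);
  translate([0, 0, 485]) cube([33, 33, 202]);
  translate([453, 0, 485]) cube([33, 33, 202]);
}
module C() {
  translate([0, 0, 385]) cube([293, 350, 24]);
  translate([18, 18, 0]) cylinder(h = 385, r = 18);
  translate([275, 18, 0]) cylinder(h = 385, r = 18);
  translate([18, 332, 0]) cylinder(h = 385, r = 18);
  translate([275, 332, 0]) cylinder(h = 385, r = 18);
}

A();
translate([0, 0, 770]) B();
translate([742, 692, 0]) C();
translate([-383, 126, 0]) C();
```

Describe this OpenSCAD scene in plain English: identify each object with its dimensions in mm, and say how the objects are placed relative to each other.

A is a rectangular dining table. The top is 1777×602×39 mm with its upper surface at z = 770 mm. It stands on four 58×58 mm square legs, each inset 18 mm from the nearest pair of top edges, running from the floor to the underside of the top.

B is a chair. The seat is a 486×456×39 mm slab with its top at z = 485 mm, on four 44×44 mm corner legs (flush with the seat edges, standing on z = 0). A flat backrest 25 mm thick, 387 mm tall, spans the full seat width and rises from the seat top along its +y edge, rear face flush with the rear of the seat. Two armrests of 33×33 mm section run along each side from the seat's front edge to the front of the backrest, top faces 235 mm above the seat top and outer faces flush with the seat's x-edges; a 33×33 mm post under the front of each armrest stands on the seat at the front corner.

C is a simple wooden stool: a rectangular seat 293 mm (x) by 350 mm (y), 24 mm thick, top face at z = 409 mm, on four round legs, each 36 mm in diameter. The legs rest on z = 0, each leg's axis is inset half a diameter from the nearest pair of seat edges (so the leg's bounding box is flush with the corner).

The chair is on top of the table. Two stools sit around the table at the +y, −x sides.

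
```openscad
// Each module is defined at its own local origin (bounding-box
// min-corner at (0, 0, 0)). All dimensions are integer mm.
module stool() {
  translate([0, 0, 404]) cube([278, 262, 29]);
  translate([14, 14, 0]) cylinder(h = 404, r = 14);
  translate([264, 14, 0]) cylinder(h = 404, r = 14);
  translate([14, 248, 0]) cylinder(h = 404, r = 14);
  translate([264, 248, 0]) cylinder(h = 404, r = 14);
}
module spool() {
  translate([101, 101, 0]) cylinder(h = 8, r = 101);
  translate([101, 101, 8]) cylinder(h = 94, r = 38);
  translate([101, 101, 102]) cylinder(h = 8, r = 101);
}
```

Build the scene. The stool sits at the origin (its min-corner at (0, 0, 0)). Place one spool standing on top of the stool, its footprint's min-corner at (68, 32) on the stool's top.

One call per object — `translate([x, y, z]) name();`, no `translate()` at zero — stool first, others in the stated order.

stool();
translate([68, 32, 433]) spool();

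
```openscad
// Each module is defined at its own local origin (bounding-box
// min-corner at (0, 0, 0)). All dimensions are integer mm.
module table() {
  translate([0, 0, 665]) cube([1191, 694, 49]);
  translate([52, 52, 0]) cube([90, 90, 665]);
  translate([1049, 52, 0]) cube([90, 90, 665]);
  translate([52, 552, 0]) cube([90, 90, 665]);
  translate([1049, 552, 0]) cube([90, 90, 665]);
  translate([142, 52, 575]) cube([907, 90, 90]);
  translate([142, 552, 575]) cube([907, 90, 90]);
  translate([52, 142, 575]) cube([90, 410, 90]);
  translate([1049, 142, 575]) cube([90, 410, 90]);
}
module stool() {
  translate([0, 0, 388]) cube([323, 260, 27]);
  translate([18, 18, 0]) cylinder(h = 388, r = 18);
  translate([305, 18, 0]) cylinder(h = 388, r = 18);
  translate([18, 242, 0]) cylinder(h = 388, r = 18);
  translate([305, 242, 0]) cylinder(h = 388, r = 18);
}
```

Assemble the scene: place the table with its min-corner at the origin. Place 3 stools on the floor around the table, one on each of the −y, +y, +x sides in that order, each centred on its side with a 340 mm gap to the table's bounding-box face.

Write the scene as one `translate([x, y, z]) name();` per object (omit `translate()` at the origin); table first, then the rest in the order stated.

table();
translate([434, -600, 0]) stool();
translate([434, 1034, 0]) stool();
translate([1531, 217, 0]) stool();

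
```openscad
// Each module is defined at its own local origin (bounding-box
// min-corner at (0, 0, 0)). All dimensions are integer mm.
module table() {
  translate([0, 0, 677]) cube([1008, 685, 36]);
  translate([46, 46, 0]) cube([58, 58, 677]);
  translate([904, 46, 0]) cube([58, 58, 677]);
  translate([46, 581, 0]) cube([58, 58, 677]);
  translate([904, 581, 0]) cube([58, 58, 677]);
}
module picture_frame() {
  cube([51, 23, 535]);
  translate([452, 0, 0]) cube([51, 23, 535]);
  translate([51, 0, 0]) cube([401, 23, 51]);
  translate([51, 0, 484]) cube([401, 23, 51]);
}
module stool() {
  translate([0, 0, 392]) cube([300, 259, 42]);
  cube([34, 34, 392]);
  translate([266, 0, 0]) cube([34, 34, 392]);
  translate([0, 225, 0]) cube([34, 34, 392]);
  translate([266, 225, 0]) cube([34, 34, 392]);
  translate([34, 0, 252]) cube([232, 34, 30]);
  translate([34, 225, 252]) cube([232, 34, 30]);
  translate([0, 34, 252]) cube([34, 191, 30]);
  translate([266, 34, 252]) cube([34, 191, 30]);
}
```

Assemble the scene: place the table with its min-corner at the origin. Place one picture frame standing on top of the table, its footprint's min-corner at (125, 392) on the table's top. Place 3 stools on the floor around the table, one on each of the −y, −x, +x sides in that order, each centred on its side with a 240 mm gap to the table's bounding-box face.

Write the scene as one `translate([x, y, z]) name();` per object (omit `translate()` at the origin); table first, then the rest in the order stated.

table();
translate([125, 392, 713]) picture_frame();
translate([354, -499, 0]) stool();
translate([-540, 213, 0]) stool();
translate([1248, 213, 0]) stool();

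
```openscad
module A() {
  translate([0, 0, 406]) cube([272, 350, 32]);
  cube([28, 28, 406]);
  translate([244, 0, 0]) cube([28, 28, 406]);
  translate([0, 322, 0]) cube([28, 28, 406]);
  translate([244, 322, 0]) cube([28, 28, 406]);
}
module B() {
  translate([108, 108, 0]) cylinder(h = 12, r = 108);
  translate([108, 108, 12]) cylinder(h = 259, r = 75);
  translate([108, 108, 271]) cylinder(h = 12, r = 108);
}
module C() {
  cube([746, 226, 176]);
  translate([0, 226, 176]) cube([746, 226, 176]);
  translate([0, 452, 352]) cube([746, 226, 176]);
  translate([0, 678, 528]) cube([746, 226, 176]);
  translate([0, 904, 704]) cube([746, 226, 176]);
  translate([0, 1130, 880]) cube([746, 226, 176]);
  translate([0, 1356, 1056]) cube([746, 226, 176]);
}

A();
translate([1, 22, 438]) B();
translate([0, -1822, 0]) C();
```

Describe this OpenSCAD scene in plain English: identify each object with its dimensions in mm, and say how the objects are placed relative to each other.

A is a four-legged stool. The seat is a 272×350×32 mm slab whose top surface is at z = 438 mm; four square legs, each 28×28 mm in cross-section, run from the floor (z = 0) to the underside of the seat, each flush with a corner of the seat.

B is a spool: two coaxial disc flanges of radius 108 mm and thickness 12 mm, joined by a core cylinder of radius 75 mm and height 259 mm. The lower flange rests on z = 0 and the three cylinders share a vertical axis.

C is a straight staircase of 7 solid steps. Each step is 746 mm wide (x), 226 mm deep (y, the going) and 176 mm tall (the rise). The first step rests on the floor; each subsequent step sits one going further in +y and one rise higher in +z, directly behind and above the previous step with no overlap.

The spool is on top of the stool. The staircase is on the floor beside the stool on its −y side.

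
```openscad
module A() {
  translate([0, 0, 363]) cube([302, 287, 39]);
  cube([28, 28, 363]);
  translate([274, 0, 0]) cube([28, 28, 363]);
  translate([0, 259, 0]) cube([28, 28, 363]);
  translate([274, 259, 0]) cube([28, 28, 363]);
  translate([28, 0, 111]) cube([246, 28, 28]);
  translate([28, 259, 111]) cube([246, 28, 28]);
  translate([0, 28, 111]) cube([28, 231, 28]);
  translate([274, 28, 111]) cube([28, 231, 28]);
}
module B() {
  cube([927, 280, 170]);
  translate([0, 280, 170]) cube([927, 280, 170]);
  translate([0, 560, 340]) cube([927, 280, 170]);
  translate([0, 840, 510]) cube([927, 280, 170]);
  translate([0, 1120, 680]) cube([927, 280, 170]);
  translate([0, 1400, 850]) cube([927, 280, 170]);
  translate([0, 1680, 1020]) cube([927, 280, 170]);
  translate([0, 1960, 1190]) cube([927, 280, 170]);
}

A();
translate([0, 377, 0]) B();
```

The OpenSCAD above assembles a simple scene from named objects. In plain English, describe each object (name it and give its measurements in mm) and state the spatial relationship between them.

A is a simple wooden stool: a rectangular seat 302 mm (x) by 287 mm (y), 39 mm thick, top face at z = 402 mm, on four square legs, each 28×28 mm in cross-section. The legs rest on z = 0, each flush with a corner of the seat. Four stretchers, 28 mm wide and 28 mm tall, connect adjacent legs with their undersides at z = 111 mm, each running between the inner faces of the legs it joins and aligned with the legs' outer faces on the other axis.

B is a straight staircase of 8 solid steps. Each step is 927 mm wide (x), 280 mm deep (y, the going) and 170 mm tall (the rise). The first step rests on the floor; each subsequent step sits one going further in +y and one rise higher in +z, directly behind and above the previous step with no overlap.

The staircase is on the floor beside the stool on its +y side.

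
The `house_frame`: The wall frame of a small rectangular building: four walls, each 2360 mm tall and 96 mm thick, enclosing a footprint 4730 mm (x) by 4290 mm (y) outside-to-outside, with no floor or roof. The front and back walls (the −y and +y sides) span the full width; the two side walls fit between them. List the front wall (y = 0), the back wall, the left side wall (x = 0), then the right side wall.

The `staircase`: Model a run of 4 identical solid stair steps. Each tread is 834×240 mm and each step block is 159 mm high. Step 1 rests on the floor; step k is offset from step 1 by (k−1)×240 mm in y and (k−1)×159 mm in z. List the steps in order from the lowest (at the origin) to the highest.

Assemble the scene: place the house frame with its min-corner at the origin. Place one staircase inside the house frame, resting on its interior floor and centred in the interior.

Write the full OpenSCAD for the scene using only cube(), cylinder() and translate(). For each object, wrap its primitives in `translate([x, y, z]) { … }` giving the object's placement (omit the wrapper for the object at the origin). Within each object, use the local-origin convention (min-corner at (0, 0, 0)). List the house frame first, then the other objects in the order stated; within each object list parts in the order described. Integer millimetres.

cube([4730, 96, 2360]);
translate([0, 4194, 0]) cube([4730, 96, 2360]);
translate([0, 96, 0]) cube([96, 4098, 2360]);
translate([4634, 96, 0]) cube([96, 4098, 2360]);
translate([1948, 1665, 0]) {
  cube([834, 240, 159]);
  translate([0, 240, 159]) cube([834, 240, 159]);
  translate([0, 480, 318]) cube([834, 240, 159]);
  translate([0, 720, 477]) cube([834, 240, 159]);
}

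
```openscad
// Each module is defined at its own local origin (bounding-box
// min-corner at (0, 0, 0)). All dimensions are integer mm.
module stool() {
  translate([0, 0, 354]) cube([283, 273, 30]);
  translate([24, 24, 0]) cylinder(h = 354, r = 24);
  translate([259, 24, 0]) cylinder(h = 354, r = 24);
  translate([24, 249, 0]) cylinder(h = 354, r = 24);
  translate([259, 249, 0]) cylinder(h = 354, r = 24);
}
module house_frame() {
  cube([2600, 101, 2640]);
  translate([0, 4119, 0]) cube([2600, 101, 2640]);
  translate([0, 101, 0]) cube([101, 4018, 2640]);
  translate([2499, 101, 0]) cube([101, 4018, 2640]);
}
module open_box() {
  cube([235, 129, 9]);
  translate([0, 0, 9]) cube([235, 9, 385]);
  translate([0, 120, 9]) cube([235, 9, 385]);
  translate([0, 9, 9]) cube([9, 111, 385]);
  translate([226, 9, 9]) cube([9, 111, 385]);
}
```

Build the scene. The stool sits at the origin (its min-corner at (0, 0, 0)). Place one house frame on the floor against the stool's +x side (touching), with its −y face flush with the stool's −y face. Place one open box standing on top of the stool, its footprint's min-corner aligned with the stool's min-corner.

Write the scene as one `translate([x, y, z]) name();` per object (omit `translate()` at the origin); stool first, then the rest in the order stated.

stool();
translate([283, 0, 0]) house_frame();
translate([0, 0, 384]) open_box();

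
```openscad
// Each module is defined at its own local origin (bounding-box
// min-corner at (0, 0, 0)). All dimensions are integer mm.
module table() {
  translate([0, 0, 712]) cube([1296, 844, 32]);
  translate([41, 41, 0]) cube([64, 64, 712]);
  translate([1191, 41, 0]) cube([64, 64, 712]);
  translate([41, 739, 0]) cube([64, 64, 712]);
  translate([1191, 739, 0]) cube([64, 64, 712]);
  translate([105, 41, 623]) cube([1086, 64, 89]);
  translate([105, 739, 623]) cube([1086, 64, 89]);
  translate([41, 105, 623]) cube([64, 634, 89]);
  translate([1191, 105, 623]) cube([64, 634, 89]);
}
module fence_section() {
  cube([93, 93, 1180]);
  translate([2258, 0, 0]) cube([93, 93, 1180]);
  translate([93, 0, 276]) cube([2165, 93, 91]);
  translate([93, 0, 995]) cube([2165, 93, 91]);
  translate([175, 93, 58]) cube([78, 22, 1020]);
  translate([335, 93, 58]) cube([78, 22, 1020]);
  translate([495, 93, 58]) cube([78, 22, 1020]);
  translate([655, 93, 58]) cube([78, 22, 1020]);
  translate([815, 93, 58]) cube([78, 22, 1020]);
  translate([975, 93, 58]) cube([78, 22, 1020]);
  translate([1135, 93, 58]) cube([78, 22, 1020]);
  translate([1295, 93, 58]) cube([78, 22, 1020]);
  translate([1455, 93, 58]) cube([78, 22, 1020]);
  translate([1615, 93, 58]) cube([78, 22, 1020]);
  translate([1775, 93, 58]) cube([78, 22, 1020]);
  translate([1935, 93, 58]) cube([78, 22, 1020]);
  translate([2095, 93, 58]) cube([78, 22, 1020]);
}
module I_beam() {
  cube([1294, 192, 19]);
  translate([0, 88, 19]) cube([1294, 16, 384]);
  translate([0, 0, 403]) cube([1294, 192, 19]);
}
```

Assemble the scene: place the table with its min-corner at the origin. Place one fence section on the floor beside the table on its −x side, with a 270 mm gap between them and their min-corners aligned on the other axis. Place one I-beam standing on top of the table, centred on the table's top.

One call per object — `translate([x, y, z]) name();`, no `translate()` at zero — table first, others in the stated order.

table();
translate([-2621, 0, 0]) fence_section();
translate([1, 326, 744]) I_beam();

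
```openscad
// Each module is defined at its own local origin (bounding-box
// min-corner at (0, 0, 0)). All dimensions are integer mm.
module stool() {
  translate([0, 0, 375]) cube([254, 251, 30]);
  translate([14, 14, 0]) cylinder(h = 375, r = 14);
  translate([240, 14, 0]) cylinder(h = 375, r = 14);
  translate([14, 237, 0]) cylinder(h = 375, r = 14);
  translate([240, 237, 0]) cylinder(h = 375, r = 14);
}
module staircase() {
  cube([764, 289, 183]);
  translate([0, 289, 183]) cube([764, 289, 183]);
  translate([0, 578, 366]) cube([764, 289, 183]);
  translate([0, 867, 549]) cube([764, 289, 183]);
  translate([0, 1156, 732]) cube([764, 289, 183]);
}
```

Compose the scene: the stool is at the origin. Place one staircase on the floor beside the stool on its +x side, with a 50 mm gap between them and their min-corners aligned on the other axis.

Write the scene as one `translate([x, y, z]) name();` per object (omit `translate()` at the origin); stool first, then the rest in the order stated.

stool();
translate([304, 0, 0]) staircase();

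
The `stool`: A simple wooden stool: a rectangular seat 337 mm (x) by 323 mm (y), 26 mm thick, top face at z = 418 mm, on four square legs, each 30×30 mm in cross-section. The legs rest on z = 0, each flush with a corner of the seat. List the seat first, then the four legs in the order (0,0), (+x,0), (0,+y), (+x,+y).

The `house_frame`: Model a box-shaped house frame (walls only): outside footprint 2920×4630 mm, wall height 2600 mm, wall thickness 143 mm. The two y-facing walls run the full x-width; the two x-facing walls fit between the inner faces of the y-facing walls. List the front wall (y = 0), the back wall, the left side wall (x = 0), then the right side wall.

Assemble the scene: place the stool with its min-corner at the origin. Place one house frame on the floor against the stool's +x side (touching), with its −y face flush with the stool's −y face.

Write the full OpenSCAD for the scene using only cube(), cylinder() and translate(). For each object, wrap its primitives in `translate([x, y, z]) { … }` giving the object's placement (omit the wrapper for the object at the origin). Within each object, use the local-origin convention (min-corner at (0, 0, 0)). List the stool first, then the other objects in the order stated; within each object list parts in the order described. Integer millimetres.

translate([0, 0, 392]) cube([337, 323, 26]);
cube([30, 30, 392]);
translate([307, 0, 0]) cube([30, 30, 392]);
translate([0, 293, 0]) cube([30, 30, 392]);
translate([307, 293, 0]) cube([30, 30, 392]);
translate([337, 0, 0]) {
  cube([2920, 143, 2600]);
  translate([0, 4487, 0]) cube([2920, 143, 2600]);
  translate([0, 143, 0]) cube([143, 4344, 2600]);
  translate([2777, 143, 0]) cube([143, 4344, 2600]);
}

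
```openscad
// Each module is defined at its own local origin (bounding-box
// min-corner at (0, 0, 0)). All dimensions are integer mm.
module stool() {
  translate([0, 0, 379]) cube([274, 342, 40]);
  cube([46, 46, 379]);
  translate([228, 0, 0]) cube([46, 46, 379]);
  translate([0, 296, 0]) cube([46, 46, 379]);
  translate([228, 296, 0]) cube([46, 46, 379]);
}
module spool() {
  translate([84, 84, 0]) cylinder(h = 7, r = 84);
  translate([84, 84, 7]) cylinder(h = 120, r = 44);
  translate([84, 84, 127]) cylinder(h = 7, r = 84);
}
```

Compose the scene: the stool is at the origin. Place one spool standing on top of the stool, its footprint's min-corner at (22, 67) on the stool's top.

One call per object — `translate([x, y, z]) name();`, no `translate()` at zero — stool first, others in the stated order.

stool();
translate([22, 67, 419]) spool();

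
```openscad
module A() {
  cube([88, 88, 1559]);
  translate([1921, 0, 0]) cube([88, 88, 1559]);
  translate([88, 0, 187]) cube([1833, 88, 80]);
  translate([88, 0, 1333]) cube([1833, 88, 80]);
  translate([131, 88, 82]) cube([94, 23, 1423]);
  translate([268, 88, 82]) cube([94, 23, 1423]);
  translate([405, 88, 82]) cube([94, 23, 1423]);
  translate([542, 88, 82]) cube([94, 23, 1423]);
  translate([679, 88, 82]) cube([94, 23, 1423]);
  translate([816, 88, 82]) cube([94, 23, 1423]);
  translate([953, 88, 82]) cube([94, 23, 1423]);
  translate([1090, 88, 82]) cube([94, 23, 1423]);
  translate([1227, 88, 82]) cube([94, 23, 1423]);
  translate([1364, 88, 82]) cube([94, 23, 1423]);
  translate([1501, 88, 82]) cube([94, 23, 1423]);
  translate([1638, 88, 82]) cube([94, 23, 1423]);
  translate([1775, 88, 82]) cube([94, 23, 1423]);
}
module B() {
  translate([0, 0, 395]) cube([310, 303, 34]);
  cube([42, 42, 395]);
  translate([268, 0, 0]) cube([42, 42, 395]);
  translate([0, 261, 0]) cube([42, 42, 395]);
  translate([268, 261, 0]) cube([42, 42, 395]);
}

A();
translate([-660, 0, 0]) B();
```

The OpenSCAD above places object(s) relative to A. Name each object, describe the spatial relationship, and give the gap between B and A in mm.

A is a fence section. B is a stool. The stool is on the floor beside the fence section on its −x side. The gap between the stool and the fence section is 350 mm.

The stool's nearest face is 350 mm from the fence section's −x face.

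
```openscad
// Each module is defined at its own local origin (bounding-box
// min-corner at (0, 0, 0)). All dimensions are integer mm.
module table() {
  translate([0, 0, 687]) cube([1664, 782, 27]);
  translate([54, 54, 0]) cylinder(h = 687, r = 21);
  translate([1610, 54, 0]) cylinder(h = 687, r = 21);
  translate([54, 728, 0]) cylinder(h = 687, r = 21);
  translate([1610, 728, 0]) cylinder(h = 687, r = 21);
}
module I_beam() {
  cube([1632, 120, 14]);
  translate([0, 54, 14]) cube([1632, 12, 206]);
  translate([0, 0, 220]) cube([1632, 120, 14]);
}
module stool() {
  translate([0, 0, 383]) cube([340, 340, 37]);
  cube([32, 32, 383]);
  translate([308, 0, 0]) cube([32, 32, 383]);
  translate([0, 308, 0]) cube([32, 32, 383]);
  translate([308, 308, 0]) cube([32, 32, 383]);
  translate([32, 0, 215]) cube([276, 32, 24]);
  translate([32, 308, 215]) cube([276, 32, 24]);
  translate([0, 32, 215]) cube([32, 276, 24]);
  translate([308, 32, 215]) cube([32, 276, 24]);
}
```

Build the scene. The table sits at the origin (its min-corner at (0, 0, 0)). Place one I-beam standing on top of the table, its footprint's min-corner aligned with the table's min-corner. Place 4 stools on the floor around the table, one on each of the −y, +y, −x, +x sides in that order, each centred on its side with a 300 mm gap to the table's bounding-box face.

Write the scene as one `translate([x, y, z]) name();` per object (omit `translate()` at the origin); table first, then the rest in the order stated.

table();
translate([0, 0, 714]) I_beam();
translate([662, -640, 0]) stool();
translate([662, 1082, 0]) stool();
translate([-640, 221, 0]) stool();
translate([1964, 221, 0]) stool();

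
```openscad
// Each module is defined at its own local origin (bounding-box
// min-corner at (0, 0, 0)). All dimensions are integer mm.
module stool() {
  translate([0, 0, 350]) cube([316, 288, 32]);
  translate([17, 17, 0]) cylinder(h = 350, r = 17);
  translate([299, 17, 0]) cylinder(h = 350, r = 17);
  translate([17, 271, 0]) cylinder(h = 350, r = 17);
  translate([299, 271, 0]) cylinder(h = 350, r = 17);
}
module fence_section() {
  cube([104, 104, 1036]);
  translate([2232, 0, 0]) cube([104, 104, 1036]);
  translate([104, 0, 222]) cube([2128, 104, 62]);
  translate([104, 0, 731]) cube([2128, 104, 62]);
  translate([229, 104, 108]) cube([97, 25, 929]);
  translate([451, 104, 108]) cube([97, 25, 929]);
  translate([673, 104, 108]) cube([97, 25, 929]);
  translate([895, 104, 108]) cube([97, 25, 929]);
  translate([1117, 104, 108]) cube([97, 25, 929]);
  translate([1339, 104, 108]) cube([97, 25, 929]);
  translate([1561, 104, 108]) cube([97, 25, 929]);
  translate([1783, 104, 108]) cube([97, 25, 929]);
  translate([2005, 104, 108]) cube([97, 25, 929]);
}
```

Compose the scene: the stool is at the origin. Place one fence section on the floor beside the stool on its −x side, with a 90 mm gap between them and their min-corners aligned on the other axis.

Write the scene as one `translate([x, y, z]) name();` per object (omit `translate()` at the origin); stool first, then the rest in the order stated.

stool();
translate([-2426, 0, 0]) fence_section();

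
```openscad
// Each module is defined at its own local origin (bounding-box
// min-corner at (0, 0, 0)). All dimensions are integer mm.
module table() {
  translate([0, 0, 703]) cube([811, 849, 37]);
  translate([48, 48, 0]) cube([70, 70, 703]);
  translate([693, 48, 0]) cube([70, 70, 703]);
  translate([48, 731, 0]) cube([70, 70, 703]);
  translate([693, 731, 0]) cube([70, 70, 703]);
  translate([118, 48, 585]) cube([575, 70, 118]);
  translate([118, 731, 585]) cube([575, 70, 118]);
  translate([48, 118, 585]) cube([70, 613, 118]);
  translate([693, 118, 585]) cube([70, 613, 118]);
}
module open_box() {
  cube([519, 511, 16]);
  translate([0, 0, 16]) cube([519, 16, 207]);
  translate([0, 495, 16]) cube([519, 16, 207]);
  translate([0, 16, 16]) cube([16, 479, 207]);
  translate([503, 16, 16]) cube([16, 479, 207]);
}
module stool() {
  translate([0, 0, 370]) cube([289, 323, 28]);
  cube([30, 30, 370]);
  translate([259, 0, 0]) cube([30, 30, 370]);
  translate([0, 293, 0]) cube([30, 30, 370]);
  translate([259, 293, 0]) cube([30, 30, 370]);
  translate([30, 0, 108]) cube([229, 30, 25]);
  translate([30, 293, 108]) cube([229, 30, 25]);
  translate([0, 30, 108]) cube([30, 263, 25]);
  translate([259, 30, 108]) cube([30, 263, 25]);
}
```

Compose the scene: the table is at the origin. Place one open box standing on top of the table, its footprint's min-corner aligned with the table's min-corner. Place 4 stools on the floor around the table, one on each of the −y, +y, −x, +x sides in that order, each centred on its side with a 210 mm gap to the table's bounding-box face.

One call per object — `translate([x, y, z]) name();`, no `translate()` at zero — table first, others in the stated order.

table();
translate([0, 0, 740]) open_box();
translate([261, -533, 0]) stool();
translate([261, 1059, 0]) stool();
translate([-499, 263, 0]) stool();
translate([1021, 263, 0]) stool();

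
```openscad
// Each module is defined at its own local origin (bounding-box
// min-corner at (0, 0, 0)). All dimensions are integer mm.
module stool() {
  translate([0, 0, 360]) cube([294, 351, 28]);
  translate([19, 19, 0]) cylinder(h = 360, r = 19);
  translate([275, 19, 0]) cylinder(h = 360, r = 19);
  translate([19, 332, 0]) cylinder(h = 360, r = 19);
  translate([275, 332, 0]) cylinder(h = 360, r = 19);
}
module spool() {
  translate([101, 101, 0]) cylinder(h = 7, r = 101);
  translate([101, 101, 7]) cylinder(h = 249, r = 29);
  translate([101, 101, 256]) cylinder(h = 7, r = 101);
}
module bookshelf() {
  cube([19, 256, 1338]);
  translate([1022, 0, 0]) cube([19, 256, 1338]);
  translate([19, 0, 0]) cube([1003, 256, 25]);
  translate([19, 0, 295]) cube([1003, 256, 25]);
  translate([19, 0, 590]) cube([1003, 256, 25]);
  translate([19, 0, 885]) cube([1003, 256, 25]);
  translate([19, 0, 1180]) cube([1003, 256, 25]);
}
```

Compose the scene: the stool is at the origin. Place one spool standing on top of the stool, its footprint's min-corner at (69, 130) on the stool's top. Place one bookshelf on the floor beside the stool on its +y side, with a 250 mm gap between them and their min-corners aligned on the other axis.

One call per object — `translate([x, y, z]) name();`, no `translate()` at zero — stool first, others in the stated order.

stool();
translate([69, 130, 388]) spool();
translate([0, 601, 0]) bookshelf();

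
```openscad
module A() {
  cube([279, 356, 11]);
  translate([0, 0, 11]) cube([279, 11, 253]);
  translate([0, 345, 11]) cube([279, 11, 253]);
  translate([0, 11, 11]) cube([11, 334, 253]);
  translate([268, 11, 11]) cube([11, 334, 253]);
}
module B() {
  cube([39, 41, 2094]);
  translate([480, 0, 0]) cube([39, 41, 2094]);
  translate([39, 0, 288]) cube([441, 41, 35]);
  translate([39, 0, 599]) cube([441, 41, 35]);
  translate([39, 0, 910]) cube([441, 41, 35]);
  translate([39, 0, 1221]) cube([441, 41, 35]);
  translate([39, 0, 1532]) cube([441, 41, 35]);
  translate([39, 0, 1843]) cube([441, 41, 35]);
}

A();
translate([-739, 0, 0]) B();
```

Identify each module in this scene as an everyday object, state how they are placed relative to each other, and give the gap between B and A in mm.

A is an open box. B is a ladder. The ladder is on the floor beside the open box on its −x side. The gap between the ladder and the open box is 220 mm.

The ladder's nearest face is 220 mm from the open box's −x face.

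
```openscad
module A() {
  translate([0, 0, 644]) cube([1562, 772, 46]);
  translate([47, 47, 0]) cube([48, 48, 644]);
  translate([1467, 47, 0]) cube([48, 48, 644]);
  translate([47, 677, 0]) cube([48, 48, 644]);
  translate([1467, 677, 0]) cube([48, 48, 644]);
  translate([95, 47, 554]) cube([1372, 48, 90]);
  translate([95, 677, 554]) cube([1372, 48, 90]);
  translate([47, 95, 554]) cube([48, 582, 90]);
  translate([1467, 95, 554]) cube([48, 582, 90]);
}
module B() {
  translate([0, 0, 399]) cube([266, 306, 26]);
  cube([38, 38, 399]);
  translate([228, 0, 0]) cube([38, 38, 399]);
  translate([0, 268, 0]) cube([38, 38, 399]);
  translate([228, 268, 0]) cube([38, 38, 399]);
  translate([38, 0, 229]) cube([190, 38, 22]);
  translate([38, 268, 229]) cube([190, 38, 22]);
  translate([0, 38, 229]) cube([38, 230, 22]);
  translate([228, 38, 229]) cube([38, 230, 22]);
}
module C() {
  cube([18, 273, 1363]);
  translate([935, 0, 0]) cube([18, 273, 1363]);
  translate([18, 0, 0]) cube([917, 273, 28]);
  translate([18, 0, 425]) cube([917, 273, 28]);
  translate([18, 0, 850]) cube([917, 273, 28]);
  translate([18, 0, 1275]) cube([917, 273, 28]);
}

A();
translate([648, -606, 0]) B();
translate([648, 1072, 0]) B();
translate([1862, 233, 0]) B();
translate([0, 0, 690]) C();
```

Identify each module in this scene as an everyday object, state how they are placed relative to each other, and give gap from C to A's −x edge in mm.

A is a table. B is a stool. C is a bookshelf. Three stools sit around the table at the −y, +y, +x sides. The bookshelf is on top of the table. The gap from the bookshelf to the table's −x edge is 0 mm.

The bookshelf's min-x is at 0; the table's min-x is 0; gap = 0 mm.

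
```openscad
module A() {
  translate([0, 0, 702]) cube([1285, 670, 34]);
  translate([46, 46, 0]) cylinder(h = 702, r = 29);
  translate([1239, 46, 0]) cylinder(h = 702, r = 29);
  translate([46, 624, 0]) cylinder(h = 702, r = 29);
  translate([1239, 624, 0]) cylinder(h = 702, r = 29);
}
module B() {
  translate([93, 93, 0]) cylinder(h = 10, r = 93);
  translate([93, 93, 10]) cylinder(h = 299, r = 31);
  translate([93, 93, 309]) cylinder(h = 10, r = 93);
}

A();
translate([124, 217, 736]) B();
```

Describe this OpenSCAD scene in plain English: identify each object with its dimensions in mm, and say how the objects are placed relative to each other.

A is a rectangular dining table. The top is 1285×670×34 mm with its upper surface at z = 736 mm. It stands on four round legs of 58 mm diameter, each leg's bounding box inset 17 mm from the nearest pair of top edges, running from the floor to the underside of the top.

B is a spool: two coaxial disc flanges of radius 93 mm and thickness 10 mm, joined by a core cylinder of radius 31 mm and height 299 mm. The lower flange rests on z = 0 and the three cylinders share a vertical axis.

The spool is on top of the table.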